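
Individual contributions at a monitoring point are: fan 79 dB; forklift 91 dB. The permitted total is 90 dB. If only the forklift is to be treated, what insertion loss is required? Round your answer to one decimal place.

1.4 dB

The untreated sources together contribute 10^(79/10) = 7.943e+07, i.e. 79.00 dB.
The limit corresponds to 10^(90/10) = 1.000e+09; subtracting the fixed part leaves 9.206e+08 for the forklift, i.e. 89.64 dB.
Required insertion loss = 91 − 89.64 = 1.36 dB.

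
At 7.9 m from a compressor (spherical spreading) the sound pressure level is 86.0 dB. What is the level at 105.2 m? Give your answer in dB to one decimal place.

63.5 dB

Point-source attenuation: ΔL = 20·log₁₀(r₂/r₁) = 20·log₁₀(105.2/7.9) = 22.488 dB.
L₂ = 86.0 − 20·log₁₀(105.2/7.9) = 86.0 − 22.488 = 63.51 dB.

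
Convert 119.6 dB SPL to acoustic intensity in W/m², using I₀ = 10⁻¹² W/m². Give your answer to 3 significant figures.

L = 10·log₁₀(I/I₀) ⇒ I = I₀·10^(L/10) = 10⁻¹² × 10^11.96.

0.912 W/m²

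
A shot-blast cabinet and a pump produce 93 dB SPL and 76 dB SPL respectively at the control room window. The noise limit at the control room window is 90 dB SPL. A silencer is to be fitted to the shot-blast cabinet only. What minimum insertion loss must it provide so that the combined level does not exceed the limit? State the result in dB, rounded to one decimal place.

3.2 dB

Everything except the shot-blast cabinet sums to 10^(76/10) = 3.981e+07 in linear terms, 76.00 dB SPL.
To meet 90 dB SPL overall, the treated shot-blast cabinet may contribute at most 10^(90/10) − 3.981e+07 = 9.602e+08, i.e. 89.82 dB SPL.
So the shot-blast cabinet must be reduced from 93 to 89.82 dB SPL: IL = 3.18 dB.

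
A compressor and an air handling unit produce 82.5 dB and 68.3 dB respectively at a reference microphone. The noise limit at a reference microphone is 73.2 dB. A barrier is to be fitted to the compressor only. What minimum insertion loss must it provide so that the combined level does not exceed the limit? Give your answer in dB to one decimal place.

Fixed contribution from the other source: Σ 10^(L/10) = 10^(68.3/10) = 6.761e+06 (68.30 dB).
The limit corresponds to 10^(73.2/10) = 2.089e+07; subtracting the fixed part leaves 1.413e+07 for the compressor, i.e. 71.50 dB.
Required insertion loss = 82.5 − 71.50 = 11.00 dB.

11.0 dB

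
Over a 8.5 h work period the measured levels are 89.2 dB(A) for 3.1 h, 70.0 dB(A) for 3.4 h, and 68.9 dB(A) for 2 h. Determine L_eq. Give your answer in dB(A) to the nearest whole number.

The energy average is taken in the linear domain: L_eq = 10·log₁₀[(Σ tᵢ·10^(Lᵢ/10))/T], T = 8.5 h.
Σ tᵢ·10^(Lᵢ/10) = 3.1·10^(89.2/10) + 3.4·10^(70.0/10) + 2·10^(68.9/10) = 2.628e+09.
L_eq = 10·log₁₀(2.628e+09/8.5) = 84.90 dB(A).

85 dB(A)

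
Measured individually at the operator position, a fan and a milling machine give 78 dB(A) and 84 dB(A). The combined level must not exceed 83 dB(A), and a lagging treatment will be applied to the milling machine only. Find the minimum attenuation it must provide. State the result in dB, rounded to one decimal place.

2.7 dB

The untreated sources together contribute 10^(78/10) = 6.310e+07, i.e. 78.00 dB(A).
To meet 83 dB(A) overall, the treated milling machine may contribute at most 10^(83/10) − 6.310e+07 = 1.364e+08, i.e. 81.35 dB(A).
Required insertion loss = 84 − 81.35 = 2.65 dB.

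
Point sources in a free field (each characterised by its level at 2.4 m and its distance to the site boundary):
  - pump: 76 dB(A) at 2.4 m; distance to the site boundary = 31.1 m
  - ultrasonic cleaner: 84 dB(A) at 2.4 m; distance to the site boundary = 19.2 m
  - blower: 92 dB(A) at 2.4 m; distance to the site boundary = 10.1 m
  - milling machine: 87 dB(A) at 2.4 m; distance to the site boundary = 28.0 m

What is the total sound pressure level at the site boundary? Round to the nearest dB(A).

Propagate each source to the receiver with L = L_ref − 20·log₁₀(r/r_ref), then add intensities.
pump: 76 − 20·log₁₀(31.1/2.4) = 76 − 22.25 = 53.75 dB(A).
ultrasonic cleaner: 84 − 20·log₁₀(19.2/2.4) = 84 − 18.06 = 65.94 dB(A).
blower: 92 − 20·log₁₀(10.1/2.4) = 92 − 12.48 = 79.52 dB(A).
milling machine: 87 − 20·log₁₀(28.0/2.4) = 87 − 21.34 = 65.66 dB(A).
Σ 10^(L/10) = 9.734e+07 → L_total = 10·log₁₀(9.734e+07) = 79.88 dB(A).

80 dB(A)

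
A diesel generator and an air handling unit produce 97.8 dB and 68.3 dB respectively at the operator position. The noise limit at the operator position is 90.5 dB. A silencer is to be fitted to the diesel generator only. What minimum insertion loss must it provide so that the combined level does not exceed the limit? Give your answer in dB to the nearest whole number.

The untreated sources together contribute 10^(68.3/10) = 6.761e+06, i.e. 68.30 dB.
To meet 90.5 dB overall, the treated diesel generator may contribute at most 10^(90.5/10) − 6.761e+06 = 1.115e+09, i.e. 90.47 dB.
So the diesel generator must be reduced from 97.8 to 90.47 dB: IL = 7.33 dB.

7 dB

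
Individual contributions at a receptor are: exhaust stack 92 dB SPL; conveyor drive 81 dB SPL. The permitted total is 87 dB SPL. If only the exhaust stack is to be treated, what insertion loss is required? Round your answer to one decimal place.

6.3 dB

Fixed contribution from the other source: Σ 10^(L/10) = 10^(81/10) = 1.259e+08 (81.00 dB SPL).
To meet 87 dB SPL overall, the treated exhaust stack may contribute at most 10^(87/10) − 1.259e+08 = 3.753e+08, i.e. 85.74 dB SPL.
So the exhaust stack must be reduced from 92 to 85.74 dB SPL: IL = 6.26 dB.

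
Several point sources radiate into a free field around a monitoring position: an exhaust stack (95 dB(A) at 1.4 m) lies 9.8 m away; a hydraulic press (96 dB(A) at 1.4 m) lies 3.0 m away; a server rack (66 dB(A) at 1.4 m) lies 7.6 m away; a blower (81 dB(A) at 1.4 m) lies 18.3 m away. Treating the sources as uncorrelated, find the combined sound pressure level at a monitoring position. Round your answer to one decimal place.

89.7 dB(A)

First find each source's level at the receiver (point-source: −20·log₁₀(r/r_ref)), then combine on an intensity basis.
exhaust stack: 95 − 20·log₁₀(9.8/1.4) = 95 − 16.90 = 78.10 dB(A).
hydraulic press: 96 − 20·log₁₀(3.0/1.4) = 96 − 6.62 = 89.38 dB(A).
server rack: 66 − 20·log₁₀(7.6/1.4) = 66 − 14.69 = 51.31 dB(A).
blower: 81 − 20·log₁₀(18.3/1.4) = 81 − 22.33 = 58.67 dB(A).
Σ 10^(L/10) = 9.324e+08 → L_total = 10·log₁₀(9.324e+08) = 89.70 dB(A).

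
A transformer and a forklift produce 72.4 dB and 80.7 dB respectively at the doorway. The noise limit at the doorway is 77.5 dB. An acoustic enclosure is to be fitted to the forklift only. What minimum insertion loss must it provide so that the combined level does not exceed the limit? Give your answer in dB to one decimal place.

The untreated sources together contribute 10^(72.4/10) = 1.738e+07, i.e. 72.40 dB.
To meet 77.5 dB overall, the treated forklift may contribute at most 10^(77.5/10) − 1.738e+07 = 3.886e+07, i.e. 75.89 dB.
So the forklift must be reduced from 80.7 to 75.89 dB: IL = 4.81 dB.

4.8 dB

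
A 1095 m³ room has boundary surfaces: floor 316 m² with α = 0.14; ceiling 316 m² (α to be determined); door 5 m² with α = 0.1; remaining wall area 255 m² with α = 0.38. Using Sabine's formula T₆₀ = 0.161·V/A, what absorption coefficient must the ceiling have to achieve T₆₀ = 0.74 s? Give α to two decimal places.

0.31

A = 0.161·V/T₆₀ = 0.161·1095/0.74 = 238.24 m² sabins.
Absorption from the other surfaces = 316·0.14 + 5·0.1 + 255·0.38 = 141.64 m², so the ceiling must supply 96.60 m² over 316 m².
α = 96.60/316 = 0.306.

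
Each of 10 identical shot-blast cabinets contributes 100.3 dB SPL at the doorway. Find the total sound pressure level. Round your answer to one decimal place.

With 10 equal, uncorrelated contributions the intensity is 10× that of one unit, giving a rise of 10·log₁₀ 10.
L_total = 100.3 + 10·log₁₀(10) = 100.3 + 10.000 = 110.30 dB SPL.

110.3 dB SPL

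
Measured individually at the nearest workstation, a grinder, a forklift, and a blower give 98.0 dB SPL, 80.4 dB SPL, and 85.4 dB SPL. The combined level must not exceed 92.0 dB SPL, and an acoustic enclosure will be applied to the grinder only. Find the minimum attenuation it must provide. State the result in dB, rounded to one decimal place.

7.5 dB

Everything except the grinder sums to 10^(80.4/10) + 10^(85.4/10) = 4.564e+08 in linear terms, 86.59 dB SPL.
The limit corresponds to 10^(92.0/10) = 1.585e+09; subtracting the fixed part leaves 1.129e+09 for the grinder, i.e. 90.53 dB SPL.
So the grinder must be reduced from 98.0 to 90.53 dB SPL: IL = 7.47 dB.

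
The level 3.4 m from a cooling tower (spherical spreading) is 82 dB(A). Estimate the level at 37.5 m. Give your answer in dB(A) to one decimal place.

61.1 dB(A)

Point-source attenuation: ΔL = 20·log₁₀(r₂/r₁) = 20·log₁₀(37.5/3.4) = 20.851 dB.
L₂ = 82 − 20·log₁₀(37.5/3.4) = 82 − 20.851 = 61.15 dB(A).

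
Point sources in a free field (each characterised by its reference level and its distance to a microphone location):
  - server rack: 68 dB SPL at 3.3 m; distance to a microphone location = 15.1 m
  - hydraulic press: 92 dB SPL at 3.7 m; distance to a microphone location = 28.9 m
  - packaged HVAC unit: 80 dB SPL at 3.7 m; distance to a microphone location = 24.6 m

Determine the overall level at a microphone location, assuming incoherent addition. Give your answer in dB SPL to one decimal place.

74.6 dB SPL

First find each source's level at the receiver (point-source: −20·log₁₀(r/r_ref)), then combine on an intensity basis.
server rack: 68 − 20·log₁₀(15.1/3.3) = 68 − 13.21 = 54.79 dB SPL.
hydraulic press: 92 − 20·log₁₀(28.9/3.7) = 92 − 17.85 = 74.15 dB SPL.
packaged HVAC unit: 80 − 20·log₁₀(24.6/3.7) = 80 − 16.45 = 63.55 dB SPL.
Σ 10^(L/10) = 2.854e+07 → L_total = 10·log₁₀(2.854e+07) = 74.55 dB SPL.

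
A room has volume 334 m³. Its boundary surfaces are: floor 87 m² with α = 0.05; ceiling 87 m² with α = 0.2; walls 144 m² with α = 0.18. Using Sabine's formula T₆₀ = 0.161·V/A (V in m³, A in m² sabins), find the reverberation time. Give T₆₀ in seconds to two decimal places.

1.13 s

A = Σ Sᵢαᵢ = 87·0.05 + 87·0.2 + 144·0.18 = 47.67 m².
T₆₀ = 0.161·V/A = 0.161·334/47.67 = 1.128 s.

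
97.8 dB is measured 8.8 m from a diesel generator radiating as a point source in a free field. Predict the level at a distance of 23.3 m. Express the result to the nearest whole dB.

89 dB

For a point source, L₂ = L₁ − 20·log₁₀(r₂/r₁).
L₂ = 97.8 − 20·log₁₀(23.3/8.8) = 97.8 − 8.457 = 89.34 dB.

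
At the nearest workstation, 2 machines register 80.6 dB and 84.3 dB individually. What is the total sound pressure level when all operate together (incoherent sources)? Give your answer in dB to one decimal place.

Incoherent sources combine by intensity addition: L_total = 10·log₁₀(Σ 10^(L_i/10)).
Σ 10^(L/10) = 10^(80.6/10) + 10^(84.3/10) = 3.840e+08.
L_total = 10·log₁₀(3.840e+08) = 85.84 dB.

85.8 dB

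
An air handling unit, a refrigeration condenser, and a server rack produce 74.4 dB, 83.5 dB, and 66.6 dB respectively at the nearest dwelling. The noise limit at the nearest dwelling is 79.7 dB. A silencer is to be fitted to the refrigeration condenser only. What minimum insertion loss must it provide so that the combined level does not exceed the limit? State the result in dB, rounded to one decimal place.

5.6 dB

Fixed contribution from the other sources: Σ 10^(L/10) = 10^(74.4/10) + 10^(66.6/10) = 3.211e+07 (75.07 dB).
To meet 79.7 dB overall, the treated refrigeration condenser may contribute at most 10^(79.7/10) − 3.211e+07 = 6.121e+07, i.e. 77.87 dB.
So the refrigeration condenser must be reduced from 83.5 to 77.87 dB: IL = 5.63 dB.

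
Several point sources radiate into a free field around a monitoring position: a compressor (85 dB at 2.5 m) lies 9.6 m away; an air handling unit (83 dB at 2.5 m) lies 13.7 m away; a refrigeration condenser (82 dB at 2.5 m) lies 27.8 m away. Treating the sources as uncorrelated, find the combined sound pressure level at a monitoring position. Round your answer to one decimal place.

Propagate each source to the receiver with L = L_ref − 20·log₁₀(r/r_ref), then add intensities.
compressor: 85 − 20·log₁₀(9.6/2.5) = 85 − 11.69 = 73.31 dB.
air handling unit: 83 − 20·log₁₀(13.7/2.5) = 83 − 14.78 = 68.22 dB.
refrigeration condenser: 82 − 20·log₁₀(27.8/2.5) = 82 − 20.92 = 61.08 dB.
Σ 10^(L/10) = 2.937e+07 → L_total = 10·log₁₀(2.937e+07) = 74.68 dB.

74.7 dB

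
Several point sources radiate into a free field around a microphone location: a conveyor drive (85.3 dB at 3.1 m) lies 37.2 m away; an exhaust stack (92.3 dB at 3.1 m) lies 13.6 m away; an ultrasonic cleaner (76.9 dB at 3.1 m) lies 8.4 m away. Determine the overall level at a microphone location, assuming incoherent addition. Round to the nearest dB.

80 dB

Apply inverse-square spreading to bring every level to the receiver, then sum 10^(L/10).
conveyor drive: 85.3 − 20·log₁₀(37.2/3.1) = 85.3 − 21.58 = 63.72 dB.
exhaust stack: 92.3 − 20·log₁₀(13.6/3.1) = 92.3 − 12.84 = 79.46 dB.
ultrasonic cleaner: 76.9 − 20·log₁₀(8.4/3.1) = 76.9 − 8.66 = 68.24 dB.
Σ 10^(L/10) = 9.726e+07 → L_total = 10·log₁₀(9.726e+07) = 79.88 dB.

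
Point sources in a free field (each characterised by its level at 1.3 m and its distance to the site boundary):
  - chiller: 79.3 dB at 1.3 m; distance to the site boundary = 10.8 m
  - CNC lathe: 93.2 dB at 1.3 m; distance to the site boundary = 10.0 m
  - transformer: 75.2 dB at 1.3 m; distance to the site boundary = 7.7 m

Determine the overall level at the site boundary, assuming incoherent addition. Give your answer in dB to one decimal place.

First find each source's level at the receiver (point-source: −20·log₁₀(r/r_ref)), then combine on an intensity basis.
chiller: 79.3 − 20·log₁₀(10.8/1.3) = 79.3 − 18.39 = 60.91 dB.
CNC lathe: 93.2 − 20·log₁₀(10.0/1.3) = 93.2 − 17.72 = 75.48 dB.
transformer: 75.2 − 20·log₁₀(7.7/1.3) = 75.2 − 15.45 = 59.75 dB.
Σ 10^(L/10) = 3.749e+07 → L_total = 10·log₁₀(3.749e+07) = 75.74 dB.

75.7 dB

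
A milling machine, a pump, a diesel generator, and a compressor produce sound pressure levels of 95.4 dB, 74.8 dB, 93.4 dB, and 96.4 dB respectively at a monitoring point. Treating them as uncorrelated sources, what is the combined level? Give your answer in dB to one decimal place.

For uncorrelated sources the intensities add, so convert each level to linear form, sum, and take 10·log₁₀ of the total.
Σ 10^(L/10) = 10^(95.4/10) + 10^(74.8/10) + 10^(93.4/10) + 10^(96.4/10) = 1.005e+10.
L_total = 10·log₁₀(1.005e+10) = 100.02 dB.

100.0 dB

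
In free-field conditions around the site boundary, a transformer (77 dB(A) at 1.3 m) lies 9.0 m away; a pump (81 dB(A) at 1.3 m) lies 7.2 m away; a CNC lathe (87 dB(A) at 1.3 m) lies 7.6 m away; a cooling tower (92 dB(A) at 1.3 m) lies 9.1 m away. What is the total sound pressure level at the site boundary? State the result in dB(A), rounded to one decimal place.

Propagate each source to the receiver with L = L_ref − 20·log₁₀(r/r_ref), then add intensities.
transformer: 77 − 20·log₁₀(9.0/1.3) = 77 − 16.81 = 60.19 dB(A).
pump: 81 − 20·log₁₀(7.2/1.3) = 81 − 14.87 = 66.13 dB(A).
CNC lathe: 87 − 20·log₁₀(7.6/1.3) = 87 − 15.34 = 71.66 dB(A).
cooling tower: 92 − 20·log₁₀(9.1/1.3) = 92 − 16.90 = 75.10 dB(A).
Σ 10^(L/10) = 5.216e+07 → L_total = 10·log₁₀(5.216e+07) = 77.17 dB(A).

77.2 dB(A)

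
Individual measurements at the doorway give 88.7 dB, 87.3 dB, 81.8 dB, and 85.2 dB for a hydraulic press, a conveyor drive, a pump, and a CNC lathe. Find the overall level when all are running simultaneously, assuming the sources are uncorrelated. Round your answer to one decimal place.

For uncorrelated sources the intensities add, so convert each level to linear form, sum, and take 10·log₁₀ of the total.
Σ 10^(L/10) = 10^(88.7/10) + 10^(87.3/10) + 10^(81.8/10) + 10^(85.2/10) = 1.761e+09.
L_total = 10·log₁₀(1.761e+09) = 92.46 dB.

92.5 dB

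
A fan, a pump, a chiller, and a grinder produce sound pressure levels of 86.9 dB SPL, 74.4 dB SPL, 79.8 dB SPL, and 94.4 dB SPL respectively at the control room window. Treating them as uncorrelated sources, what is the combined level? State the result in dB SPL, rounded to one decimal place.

95.3 dB SPL

Incoherent sources combine by intensity addition: L_total = 10·log₁₀(Σ 10^(L_i/10)).
Σ 10^(L/10) = 10^(86.9/10) + 10^(74.4/10) + 10^(79.8/10) + 10^(94.4/10) = 3.367e+09.
L_total = 10·log₁₀(3.367e+09) = 95.27 dB SPL.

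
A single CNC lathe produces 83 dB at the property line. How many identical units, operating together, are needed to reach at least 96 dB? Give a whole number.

Need L₁ + 10·log₁₀ N ≥ 96, i.e. log₁₀ N ≥ 1.30.
N ≥ 10^(13.0/10) = 19.953, so N = 20.

20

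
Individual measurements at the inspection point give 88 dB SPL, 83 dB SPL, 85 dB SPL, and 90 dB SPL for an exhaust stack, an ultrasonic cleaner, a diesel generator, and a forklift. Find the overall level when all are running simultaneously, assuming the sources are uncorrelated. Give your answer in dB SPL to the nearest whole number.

Incoherent sources combine by intensity addition: L_total = 10·log₁₀(Σ 10^(L_i/10)).
Σ 10^(L/10) = 10^(88/10) + 10^(83/10) + 10^(85/10) + 10^(90/10) = 2.147e+09.
L_total = 10·log₁₀(2.147e+09) = 93.32 dB SPL.

93 dB SPL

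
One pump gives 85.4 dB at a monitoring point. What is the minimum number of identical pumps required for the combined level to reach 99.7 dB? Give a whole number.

The shortfall is 99.7 − 85.4 = 14.3 dB, and N units add 10·log₁₀ N, so need 10·log₁₀ N ≥ 14.3.
N ≥ 10^(14.3/10) = 26.915, so N = 27.

27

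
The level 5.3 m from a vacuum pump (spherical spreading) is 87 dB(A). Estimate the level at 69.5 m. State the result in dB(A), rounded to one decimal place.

Point-source attenuation: ΔL = 20·log₁₀(r₂/r₁) = 20·log₁₀(69.5/5.3) = 22.354 dB.
L₂ = 87 − 20·log₁₀(69.5/5.3) = 87 − 22.354 = 64.65 dB(A).

64.6 dB(A)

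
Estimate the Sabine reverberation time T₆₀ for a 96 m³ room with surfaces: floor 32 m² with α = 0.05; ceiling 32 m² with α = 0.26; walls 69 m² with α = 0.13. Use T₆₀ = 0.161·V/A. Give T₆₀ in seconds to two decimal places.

Total absorption A = 32·0.05 + 32·0.26 + 69·0.13 = 18.89 m² sabins.
T₆₀ = 0.161 × 96 / 18.89 = 0.818 s.

0.82 s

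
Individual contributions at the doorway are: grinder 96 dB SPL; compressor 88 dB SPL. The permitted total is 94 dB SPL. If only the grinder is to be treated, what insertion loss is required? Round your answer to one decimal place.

Fixed contribution from the other source: Σ 10^(L/10) = 10^(88/10) = 6.310e+08 (88.00 dB SPL).
To meet 94 dB SPL overall, the treated grinder may contribute at most 10^(94/10) − 6.310e+08 = 1.881e+09, i.e. 92.74 dB SPL.
Required insertion loss = 96 − 92.74 = 3.26 dB.

3.3 dB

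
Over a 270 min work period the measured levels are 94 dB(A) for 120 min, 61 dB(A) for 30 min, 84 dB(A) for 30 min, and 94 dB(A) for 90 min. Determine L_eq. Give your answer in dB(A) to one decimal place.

L_eq = 10·log₁₀[(1/T)·Σ tᵢ·10^(Lᵢ/10)] with T = 270 min.
Σ tᵢ·10^(Lᵢ/10) = 120·10^(94/10) + 30·10^(61/10) + 30·10^(84/10) + 90·10^(94/10) = 5.351e+11.
L_eq = 10·log₁₀(5.351e+11/270) = 92.97 dB(A).

93.0 dB(A)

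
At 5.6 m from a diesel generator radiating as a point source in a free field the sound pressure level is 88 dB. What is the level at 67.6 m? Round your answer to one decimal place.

66.4 dB

Point-source attenuation: ΔL = 20·log₁₀(r₂/r₁) = 20·log₁₀(67.6/5.6) = 21.635 dB.
L₂ = 88 − 20·log₁₀(67.6/5.6) = 88 − 21.635 = 66.36 dB.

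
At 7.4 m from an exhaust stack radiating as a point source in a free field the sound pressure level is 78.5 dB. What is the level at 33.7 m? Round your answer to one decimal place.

65.3 dB

Point-source attenuation: ΔL = 20·log₁₀(r₂/r₁) = 20·log₁₀(33.7/7.4) = 13.168 dB.
L₂ = 78.5 − 20·log₁₀(33.7/7.4) = 78.5 − 13.168 = 65.33 dB.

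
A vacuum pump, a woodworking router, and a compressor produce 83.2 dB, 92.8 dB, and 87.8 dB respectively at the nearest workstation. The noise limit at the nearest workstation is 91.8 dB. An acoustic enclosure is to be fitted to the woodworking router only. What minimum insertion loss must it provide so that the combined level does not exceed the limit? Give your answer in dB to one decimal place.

Fixed contribution from the other sources: Σ 10^(L/10) = 10^(83.2/10) + 10^(87.8/10) = 8.115e+08 (89.09 dB).
The limit corresponds to 10^(91.8/10) = 1.514e+09; subtracting the fixed part leaves 7.021e+08 for the woodworking router, i.e. 88.46 dB.
So the woodworking router must be reduced from 92.8 to 88.46 dB: IL = 4.34 dB.

4.3 dB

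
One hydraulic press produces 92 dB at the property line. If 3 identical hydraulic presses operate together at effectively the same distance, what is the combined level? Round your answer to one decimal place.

With 3 equal, uncorrelated contributions the intensity is 3× that of one unit, giving a rise of 10·log₁₀ 3.
L_total = 92 + 10·log₁₀(3) = 92 + 4.771 = 96.77 dB.

96.8 dB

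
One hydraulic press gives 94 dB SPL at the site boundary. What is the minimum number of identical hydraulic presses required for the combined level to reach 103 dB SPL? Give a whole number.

The shortfall is 103 − 94 = 9.0 dB, and N units add 10·log₁₀ N, so need 10·log₁₀ N ≥ 9.0.
N ≥ 10^(9.0/10) = 7.943, so N = 8.

8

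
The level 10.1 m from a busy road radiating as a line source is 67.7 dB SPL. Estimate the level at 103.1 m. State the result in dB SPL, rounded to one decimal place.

Cylindrical spreading from a line source gives a 10·log₁₀(r₂/r₁) drop.
L₂ = 67.7 − 10·log₁₀(103.1/10.1) = 67.7 − 10.089 = 57.61 dB SPL.

57.6 dB SPL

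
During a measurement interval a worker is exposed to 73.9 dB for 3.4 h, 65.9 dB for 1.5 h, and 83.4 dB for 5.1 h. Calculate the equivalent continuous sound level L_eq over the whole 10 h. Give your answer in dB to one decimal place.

80.8 dB

Weight each interval's intensity by its duration and average over T = 10 h:
Σ tᵢ·10^(Lᵢ/10) = 3.4·10^(73.9/10) + 1.5·10^(65.9/10) + 5.1·10^(83.4/10) = 1.205e+09.
L_eq = 10·log₁₀(1.205e+09/10) = 80.81 dB.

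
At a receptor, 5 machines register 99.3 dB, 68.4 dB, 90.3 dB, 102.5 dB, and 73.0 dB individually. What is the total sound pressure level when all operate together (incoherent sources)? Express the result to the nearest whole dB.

Incoherent sources combine by intensity addition: L_total = 10·log₁₀(Σ 10^(L_i/10)).
Σ 10^(L/10) = 10^(99.3/10) + 10^(68.4/10) + 10^(90.3/10) + 10^(102.5/10) + 10^(73.0/10) = 2.739e+10.
L_total = 10·log₁₀(2.739e+10) = 104.38 dB.

104 dB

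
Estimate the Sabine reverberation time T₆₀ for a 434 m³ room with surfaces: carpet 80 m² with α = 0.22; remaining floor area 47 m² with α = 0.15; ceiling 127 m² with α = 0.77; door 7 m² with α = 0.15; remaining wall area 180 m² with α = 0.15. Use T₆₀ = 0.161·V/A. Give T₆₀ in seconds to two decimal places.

0.46 s

A = Σ Sᵢαᵢ = 80·0.22 + 47·0.15 + 127·0.77 + 7·0.15 + 180·0.15 = 150.49 m².
T₆₀ = 0.161 × 434 / 150.49 = 0.464 s.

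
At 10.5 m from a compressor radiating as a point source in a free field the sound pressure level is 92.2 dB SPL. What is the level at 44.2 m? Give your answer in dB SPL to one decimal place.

79.7 dB SPL

Spherical spreading from a point source gives a 20·log₁₀(r₂/r₁) drop.
L₂ = 92.2 − 20·log₁₀(44.2/10.5) = 92.2 − 12.485 = 79.72 dB SPL.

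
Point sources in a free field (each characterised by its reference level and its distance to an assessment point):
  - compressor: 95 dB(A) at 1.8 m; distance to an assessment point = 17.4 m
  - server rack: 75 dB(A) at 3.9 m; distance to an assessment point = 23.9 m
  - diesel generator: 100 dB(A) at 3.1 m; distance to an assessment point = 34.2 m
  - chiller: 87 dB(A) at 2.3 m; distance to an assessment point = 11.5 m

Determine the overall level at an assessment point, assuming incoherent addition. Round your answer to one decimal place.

Propagate each source to the receiver with L = L_ref − 20·log₁₀(r/r_ref), then add intensities.
compressor: 95 − 20·log₁₀(17.4/1.8) = 95 − 19.71 = 75.29 dB(A).
server rack: 75 − 20·log₁₀(23.9/3.9) = 75 − 15.75 = 59.25 dB(A).
diesel generator: 100 − 20·log₁₀(34.2/3.1) = 100 − 20.85 = 79.15 dB(A).
chiller: 87 − 20·log₁₀(11.5/2.3) = 87 − 13.98 = 73.02 dB(A).
Σ 10^(L/10) = 1.369e+08 → L_total = 10·log₁₀(1.369e+08) = 81.36 dB(A).

81.4 dB(A)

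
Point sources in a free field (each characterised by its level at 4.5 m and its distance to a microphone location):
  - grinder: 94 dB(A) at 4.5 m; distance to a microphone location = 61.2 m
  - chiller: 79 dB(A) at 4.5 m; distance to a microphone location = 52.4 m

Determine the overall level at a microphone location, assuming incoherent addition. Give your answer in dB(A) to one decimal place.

71.5 dB(A)

Propagate each source to the receiver with L = L_ref − 20·log₁₀(r/r_ref), then add intensities.
grinder: 94 − 20·log₁₀(61.2/4.5) = 94 − 22.67 = 71.33 dB(A).
chiller: 79 − 20·log₁₀(52.4/4.5) = 79 − 21.32 = 57.68 dB(A).
Σ 10^(L/10) = 1.417e+07 → L_total = 10·log₁₀(1.417e+07) = 71.51 dB(A).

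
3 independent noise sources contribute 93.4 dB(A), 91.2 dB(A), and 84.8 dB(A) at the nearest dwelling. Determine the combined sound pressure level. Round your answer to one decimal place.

95.8 dB(A)

Incoherent sources combine by intensity addition: L_total = 10·log₁₀(Σ 10^(L_i/10)).
Σ 10^(L/10) = 10^(93.4/10) + 10^(91.2/10) + 10^(84.8/10) = 3.808e+09.
L_total = 10·log₁₀(3.808e+09) = 95.81 dB(A).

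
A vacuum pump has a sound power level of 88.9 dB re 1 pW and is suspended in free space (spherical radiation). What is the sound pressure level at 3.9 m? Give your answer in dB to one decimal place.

Free-field spherical radiation: L_p = L_w − 10·log₁₀(4π·r²), r = 3.9 m.
4π·r² = 191.1 m², 10·log₁₀ of that is 22.813 dB.
L_p = 88.9 − 22.813 = 66.09 dB.

66.1 dB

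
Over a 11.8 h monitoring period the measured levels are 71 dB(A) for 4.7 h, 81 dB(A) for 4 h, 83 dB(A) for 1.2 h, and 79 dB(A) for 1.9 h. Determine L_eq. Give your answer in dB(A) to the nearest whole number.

The energy average is taken in the linear domain: L_eq = 10·log₁₀[(Σ tᵢ·10^(Lᵢ/10))/T], T = 11.8 h.
Σ tᵢ·10^(Lᵢ/10) = 4.7·10^(71/10) + 4·10^(81/10) + 1.2·10^(83/10) + 1.9·10^(79/10) = 9.531e+08.
L_eq = 10·log₁₀(9.531e+08/11.8) = 79.07 dB(A).

79 dB(A)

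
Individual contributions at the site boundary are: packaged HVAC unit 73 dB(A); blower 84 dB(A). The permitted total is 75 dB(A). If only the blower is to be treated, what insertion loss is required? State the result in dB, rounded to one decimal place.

13.3 dB

Everything except the blower sums to 10^(73/10) = 1.995e+07 in linear terms, 73.00 dB(A).
The limit corresponds to 10^(75/10) = 3.162e+07; subtracting the fixed part leaves 1.167e+07 for the blower, i.e. 70.67 dB(A).
So the blower must be reduced from 84 to 70.67 dB(A): IL = 13.33 dB.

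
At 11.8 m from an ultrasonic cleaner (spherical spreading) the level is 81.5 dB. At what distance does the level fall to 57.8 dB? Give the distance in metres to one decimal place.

180.7 m

For a point source L₁ − L₂ = 20·log₁₀(r₂/r₁), so r₂ = r₁·10^((L₁−L₂)/20).
r₂ = 11.8·10^((81.5−57.8)/20) = 11.8·10^(23.7/20) = 180.67 m.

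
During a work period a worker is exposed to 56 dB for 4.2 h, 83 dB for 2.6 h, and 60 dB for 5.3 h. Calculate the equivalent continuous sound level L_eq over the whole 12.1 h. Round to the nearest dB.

The energy average is taken in the linear domain: L_eq = 10·log₁₀[(Σ tᵢ·10^(Lᵢ/10))/T], T = 12.1 h.
Σ tᵢ·10^(Lᵢ/10) = 4.2·10^(56/10) + 2.6·10^(83/10) + 5.3·10^(60/10) = 5.257e+08.
L_eq = 10·log₁₀(5.257e+08/12.1) = 76.38 dB.

76 dB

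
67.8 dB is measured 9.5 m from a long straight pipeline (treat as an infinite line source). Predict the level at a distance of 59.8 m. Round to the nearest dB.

60 dB

Cylindrical spreading from a line source gives a 10·log₁₀(r₂/r₁) drop.
L₂ = 67.8 − 10·log₁₀(59.8/9.5) = 67.8 − 7.990 = 59.81 dB.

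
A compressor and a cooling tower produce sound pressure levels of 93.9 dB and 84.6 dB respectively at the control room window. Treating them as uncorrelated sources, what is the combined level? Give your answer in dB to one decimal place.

For uncorrelated sources the intensities add, so convert each level to linear form, sum, and take 10·log₁₀ of the total.
Σ 10^(L/10) = 10^(93.9/10) + 10^(84.6/10) = 2.743e+09.
L_total = 10·log₁₀(2.743e+09) = 94.38 dB.

94.4 dB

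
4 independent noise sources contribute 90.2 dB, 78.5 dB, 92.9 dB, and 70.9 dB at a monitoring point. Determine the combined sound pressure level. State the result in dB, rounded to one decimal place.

94.9 dB

For uncorrelated sources the intensities add, so convert each level to linear form, sum, and take 10·log₁₀ of the total.
Σ 10^(L/10) = 10^(90.2/10) + 10^(78.5/10) + 10^(92.9/10) + 10^(70.9/10) = 3.080e+09.
L_total = 10·log₁₀(3.080e+09) = 94.89 dB.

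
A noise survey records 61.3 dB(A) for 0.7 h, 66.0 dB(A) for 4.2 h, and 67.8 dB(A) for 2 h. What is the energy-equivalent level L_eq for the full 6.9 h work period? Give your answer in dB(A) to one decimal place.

Weight each interval's intensity by its duration and average over T = 6.9 h:
Σ tᵢ·10^(Lᵢ/10) = 0.7·10^(61.3/10) + 4.2·10^(66.0/10) + 2·10^(67.8/10) = 2.972e+07.
L_eq = 10·log₁₀(2.972e+07/6.9) = 66.34 dB(A).

66.3 dB(A)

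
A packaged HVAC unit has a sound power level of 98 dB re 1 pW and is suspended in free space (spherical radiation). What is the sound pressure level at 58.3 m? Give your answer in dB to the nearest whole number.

52 dB

L_p = L_w − 10·log₁₀(4π·r²) with r = 58.3 m.
4π·r² = 4.271e+04 m², 10·log₁₀ of that is 46.305 dB.
L_p = 98 − 46.305 = 51.69 dB.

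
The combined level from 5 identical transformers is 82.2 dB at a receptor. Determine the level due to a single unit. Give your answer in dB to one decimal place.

5 equal contributions raise the level by 10·log₁₀ 5 = 6.990 dB, so each unit alone gives 82.2 − 6.990.

75.2 dB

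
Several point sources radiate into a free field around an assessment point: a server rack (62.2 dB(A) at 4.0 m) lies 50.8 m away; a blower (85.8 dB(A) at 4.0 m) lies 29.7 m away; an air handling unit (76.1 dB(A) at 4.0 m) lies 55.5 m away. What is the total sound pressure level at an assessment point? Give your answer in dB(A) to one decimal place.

68.5 dB(A)

First find each source's level at the receiver (point-source: −20·log₁₀(r/r_ref)), then combine on an intensity basis.
server rack: 62.2 − 20·log₁₀(50.8/4.0) = 62.2 − 22.08 = 40.12 dB(A).
blower: 85.8 − 20·log₁₀(29.7/4.0) = 85.8 − 17.41 = 68.39 dB(A).
air handling unit: 76.1 − 20·log₁₀(55.5/4.0) = 76.1 − 22.84 = 53.26 dB(A).
Σ 10^(L/10) = 7.118e+06 → L_total = 10·log₁₀(7.118e+06) = 68.52 dB(A).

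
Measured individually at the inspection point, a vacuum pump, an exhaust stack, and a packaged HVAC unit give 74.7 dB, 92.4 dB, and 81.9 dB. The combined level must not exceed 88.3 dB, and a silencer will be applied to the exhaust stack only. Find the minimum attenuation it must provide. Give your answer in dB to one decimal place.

Everything except the exhaust stack sums to 10^(74.7/10) + 10^(81.9/10) = 1.844e+08 in linear terms, 82.66 dB.
To meet 88.3 dB overall, the treated exhaust stack may contribute at most 10^(88.3/10) − 1.844e+08 = 4.917e+08, i.e. 86.92 dB.
Required insertion loss = 92.4 − 86.92 = 5.48 dB.

5.5 dB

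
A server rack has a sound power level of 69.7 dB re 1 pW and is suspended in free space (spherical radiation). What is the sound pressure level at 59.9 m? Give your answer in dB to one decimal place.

23.2 dB

L_p = L_w − 10·log₁₀(4π·r²) with r = 59.9 m.
4π·r² = 4.509e+04 m², 10·log₁₀ of that is 46.541 dB.
L_p = 69.7 − 46.541 = 23.16 dB.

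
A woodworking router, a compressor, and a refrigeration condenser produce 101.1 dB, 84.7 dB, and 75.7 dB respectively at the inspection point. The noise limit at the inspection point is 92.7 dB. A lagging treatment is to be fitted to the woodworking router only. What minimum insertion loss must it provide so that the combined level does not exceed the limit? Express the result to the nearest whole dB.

Everything except the woodworking router sums to 10^(84.7/10) + 10^(75.7/10) = 3.323e+08 in linear terms, 85.21 dB.
To meet 92.7 dB overall, the treated woodworking router may contribute at most 10^(92.7/10) − 3.323e+08 = 1.530e+09, i.e. 91.85 dB.
So the woodworking router must be reduced from 101.1 to 91.85 dB: IL = 9.25 dB.

9 dB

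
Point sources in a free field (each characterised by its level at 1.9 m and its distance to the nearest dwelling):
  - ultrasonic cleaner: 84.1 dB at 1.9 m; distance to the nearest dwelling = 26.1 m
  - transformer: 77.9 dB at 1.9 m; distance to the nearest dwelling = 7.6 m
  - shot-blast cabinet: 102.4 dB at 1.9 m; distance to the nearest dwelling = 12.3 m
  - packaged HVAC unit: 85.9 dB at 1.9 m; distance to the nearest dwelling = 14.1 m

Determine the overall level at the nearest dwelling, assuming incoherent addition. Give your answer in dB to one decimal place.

Propagate each source to the receiver with L = L_ref − 20·log₁₀(r/r_ref), then add intensities.
ultrasonic cleaner: 84.1 − 20·log₁₀(26.1/1.9) = 84.1 − 22.76 = 61.34 dB.
transformer: 77.9 − 20·log₁₀(7.6/1.9) = 77.9 − 12.04 = 65.86 dB.
shot-blast cabinet: 102.4 − 20·log₁₀(12.3/1.9) = 102.4 − 16.22 = 86.18 dB.
packaged HVAC unit: 85.9 − 20·log₁₀(14.1/1.9) = 85.9 − 17.41 = 68.49 dB.
Σ 10^(L/10) = 4.269e+08 → L_total = 10·log₁₀(4.269e+08) = 86.30 dB.

86.3 dB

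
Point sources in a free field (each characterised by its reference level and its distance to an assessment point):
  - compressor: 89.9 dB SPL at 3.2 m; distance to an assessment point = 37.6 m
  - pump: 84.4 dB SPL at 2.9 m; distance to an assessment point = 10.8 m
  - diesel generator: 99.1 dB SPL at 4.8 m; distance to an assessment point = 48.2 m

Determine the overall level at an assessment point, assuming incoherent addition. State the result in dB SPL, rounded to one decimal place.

First find each source's level at the receiver (point-source: −20·log₁₀(r/r_ref)), then combine on an intensity basis.
compressor: 89.9 − 20·log₁₀(37.6/3.2) = 89.9 − 21.40 = 68.50 dB SPL.
pump: 84.4 − 20·log₁₀(10.8/2.9) = 84.4 − 11.42 = 72.98 dB SPL.
diesel generator: 99.1 − 20·log₁₀(48.2/4.8) = 99.1 − 20.04 = 79.06 dB SPL.
Σ 10^(L/10) = 1.075e+08 → L_total = 10·log₁₀(1.075e+08) = 80.32 dB SPL.

80.3 dB SPL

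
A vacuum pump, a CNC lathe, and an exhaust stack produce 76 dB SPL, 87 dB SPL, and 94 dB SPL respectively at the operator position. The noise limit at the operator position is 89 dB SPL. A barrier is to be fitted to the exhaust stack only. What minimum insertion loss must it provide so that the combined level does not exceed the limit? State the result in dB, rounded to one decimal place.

Fixed contribution from the other sources: Σ 10^(L/10) = 10^(76/10) + 10^(87/10) = 5.410e+08 (87.33 dB SPL).
The limit corresponds to 10^(89/10) = 7.943e+08; subtracting the fixed part leaves 2.533e+08 for the exhaust stack, i.e. 84.04 dB SPL.
Required insertion loss = 94 − 84.04 = 9.96 dB.

10.0 dB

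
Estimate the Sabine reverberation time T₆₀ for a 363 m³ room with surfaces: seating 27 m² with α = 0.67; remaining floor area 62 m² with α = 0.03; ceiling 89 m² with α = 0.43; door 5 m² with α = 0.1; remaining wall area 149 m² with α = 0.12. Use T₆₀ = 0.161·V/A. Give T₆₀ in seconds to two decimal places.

0.76 s

A = Σ Sᵢαᵢ = 27·0.67 + 62·0.03 + 89·0.43 + 5·0.1 + 149·0.12 = 76.60 m².
T₆₀ = 0.161 × 363 / 76.60 = 0.763 s.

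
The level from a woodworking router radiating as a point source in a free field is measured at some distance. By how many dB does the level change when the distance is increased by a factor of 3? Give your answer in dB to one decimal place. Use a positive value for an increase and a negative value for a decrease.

-9.5 dB

With spherical spreading the level changes by −20·log₁₀(r₂/r₁).
ΔL = −20·log₁₀(3) = -9.54 dB.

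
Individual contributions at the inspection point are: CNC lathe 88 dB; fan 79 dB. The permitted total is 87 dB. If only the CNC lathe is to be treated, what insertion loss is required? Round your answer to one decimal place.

Fixed contribution from the other source: Σ 10^(L/10) = 10^(79/10) = 7.943e+07 (79.00 dB).
To meet 87 dB overall, the treated CNC lathe may contribute at most 10^(87/10) − 7.943e+07 = 4.218e+08, i.e. 86.25 dB.
So the CNC lathe must be reduced from 88 to 86.25 dB: IL = 1.75 dB.

1.7 dB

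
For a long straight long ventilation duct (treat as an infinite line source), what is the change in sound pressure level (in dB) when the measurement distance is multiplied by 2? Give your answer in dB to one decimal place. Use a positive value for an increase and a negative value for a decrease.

-3.0 dB

A line source loses 3 dB per doubling of distance; generally ΔL = −10·log₁₀(r₂/r₁).
ΔL = −10·log₁₀(2) = -3.01 dB.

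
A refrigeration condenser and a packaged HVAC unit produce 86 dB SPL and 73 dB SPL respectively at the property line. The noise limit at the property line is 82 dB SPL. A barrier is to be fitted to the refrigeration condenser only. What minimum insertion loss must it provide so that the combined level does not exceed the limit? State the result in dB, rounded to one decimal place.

4.6 dB

The untreated sources together contribute 10^(73/10) = 1.995e+07, i.e. 73.00 dB SPL.
The limit corresponds to 10^(82/10) = 1.585e+08; subtracting the fixed part leaves 1.385e+08 for the refrigeration condenser, i.e. 81.42 dB SPL.
So the refrigeration condenser must be reduced from 86 to 81.42 dB SPL: IL = 4.58 dB.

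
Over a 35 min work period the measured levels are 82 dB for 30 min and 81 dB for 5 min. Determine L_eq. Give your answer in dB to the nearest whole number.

L_eq = 10·log₁₀[(1/T)·Σ tᵢ·10^(Lᵢ/10)] with T = 35 min.
Σ tᵢ·10^(Lᵢ/10) = 30·10^(82/10) + 5·10^(81/10) = 5.384e+09.
L_eq = 10·log₁₀(5.384e+09/35) = 81.87 dB.

82 dB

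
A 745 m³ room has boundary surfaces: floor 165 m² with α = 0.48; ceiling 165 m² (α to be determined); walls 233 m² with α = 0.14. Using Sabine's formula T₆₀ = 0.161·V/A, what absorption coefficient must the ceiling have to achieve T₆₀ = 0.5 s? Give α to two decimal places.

0.78

Required total absorption A = 0.161·745/0.5 = 239.89 m².
Absorption from the other surfaces = 165·0.48 + 233·0.14 = 111.82 m², so the ceiling must supply 128.07 m² over 165 m².
α = 128.07/165 = 0.776.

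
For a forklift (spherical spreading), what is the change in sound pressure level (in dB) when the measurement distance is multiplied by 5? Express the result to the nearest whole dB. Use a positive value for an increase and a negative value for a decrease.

A point source loses 6 dB per doubling of distance; generally ΔL = −20·log₁₀(r₂/r₁).
ΔL = −20·log₁₀(5) = -13.98 dB.

-14 dB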